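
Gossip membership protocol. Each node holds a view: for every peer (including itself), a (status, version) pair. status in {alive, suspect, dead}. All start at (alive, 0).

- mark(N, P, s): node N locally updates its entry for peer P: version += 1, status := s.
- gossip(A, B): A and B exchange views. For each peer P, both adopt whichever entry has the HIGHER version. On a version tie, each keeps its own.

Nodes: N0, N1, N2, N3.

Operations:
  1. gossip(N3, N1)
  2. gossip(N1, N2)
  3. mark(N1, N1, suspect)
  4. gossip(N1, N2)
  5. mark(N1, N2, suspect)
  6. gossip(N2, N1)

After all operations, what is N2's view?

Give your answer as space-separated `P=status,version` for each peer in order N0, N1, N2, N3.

Op 1: gossip N3<->N1 -> N3.N0=(alive,v0) N3.N1=(alive,v0) N3.N2=(alive,v0) N3.N3=(alive,v0) | N1.N0=(alive,v0) N1.N1=(alive,v0) N1.N2=(alive,v0) N1.N3=(alive,v0)
Op 2: gossip N1<->N2 -> N1.N0=(alive,v0) N1.N1=(alive,v0) N1.N2=(alive,v0) N1.N3=(alive,v0) | N2.N0=(alive,v0) N2.N1=(alive,v0) N2.N2=(alive,v0) N2.N3=(alive,v0)
Op 3: N1 marks N1=suspect -> (suspect,v1)
Op 4: gossip N1<->N2 -> N1.N0=(alive,v0) N1.N1=(suspect,v1) N1.N2=(alive,v0) N1.N3=(alive,v0) | N2.N0=(alive,v0) N2.N1=(suspect,v1) N2.N2=(alive,v0) N2.N3=(alive,v0)
Op 5: N1 marks N2=suspect -> (suspect,v1)
Op 6: gossip N2<->N1 -> N2.N0=(alive,v0) N2.N1=(suspect,v1) N2.N2=(suspect,v1) N2.N3=(alive,v0) | N1.N0=(alive,v0) N1.N1=(suspect,v1) N1.N2=(suspect,v1) N1.N3=(alive,v0)

Answer: N0=alive,0 N1=suspect,1 N2=suspect,1 N3=alive,0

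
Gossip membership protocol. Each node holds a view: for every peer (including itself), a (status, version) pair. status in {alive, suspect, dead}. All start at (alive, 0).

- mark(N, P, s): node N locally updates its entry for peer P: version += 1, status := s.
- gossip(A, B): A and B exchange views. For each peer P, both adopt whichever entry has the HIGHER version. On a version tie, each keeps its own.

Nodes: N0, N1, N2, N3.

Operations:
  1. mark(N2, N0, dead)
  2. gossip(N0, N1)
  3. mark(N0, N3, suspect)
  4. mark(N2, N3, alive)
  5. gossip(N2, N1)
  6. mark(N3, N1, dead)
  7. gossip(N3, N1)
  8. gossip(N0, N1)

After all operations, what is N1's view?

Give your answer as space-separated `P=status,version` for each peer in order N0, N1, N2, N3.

Answer: N0=dead,1 N1=dead,1 N2=alive,0 N3=alive,1

Derivation:
Op 1: N2 marks N0=dead -> (dead,v1)
Op 2: gossip N0<->N1 -> N0.N0=(alive,v0) N0.N1=(alive,v0) N0.N2=(alive,v0) N0.N3=(alive,v0) | N1.N0=(alive,v0) N1.N1=(alive,v0) N1.N2=(alive,v0) N1.N3=(alive,v0)
Op 3: N0 marks N3=suspect -> (suspect,v1)
Op 4: N2 marks N3=alive -> (alive,v1)
Op 5: gossip N2<->N1 -> N2.N0=(dead,v1) N2.N1=(alive,v0) N2.N2=(alive,v0) N2.N3=(alive,v1) | N1.N0=(dead,v1) N1.N1=(alive,v0) N1.N2=(alive,v0) N1.N3=(alive,v1)
Op 6: N3 marks N1=dead -> (dead,v1)
Op 7: gossip N3<->N1 -> N3.N0=(dead,v1) N3.N1=(dead,v1) N3.N2=(alive,v0) N3.N3=(alive,v1) | N1.N0=(dead,v1) N1.N1=(dead,v1) N1.N2=(alive,v0) N1.N3=(alive,v1)
Op 8: gossip N0<->N1 -> N0.N0=(dead,v1) N0.N1=(dead,v1) N0.N2=(alive,v0) N0.N3=(suspect,v1) | N1.N0=(dead,v1) N1.N1=(dead,v1) N1.N2=(alive,v0) N1.N3=(alive,v1)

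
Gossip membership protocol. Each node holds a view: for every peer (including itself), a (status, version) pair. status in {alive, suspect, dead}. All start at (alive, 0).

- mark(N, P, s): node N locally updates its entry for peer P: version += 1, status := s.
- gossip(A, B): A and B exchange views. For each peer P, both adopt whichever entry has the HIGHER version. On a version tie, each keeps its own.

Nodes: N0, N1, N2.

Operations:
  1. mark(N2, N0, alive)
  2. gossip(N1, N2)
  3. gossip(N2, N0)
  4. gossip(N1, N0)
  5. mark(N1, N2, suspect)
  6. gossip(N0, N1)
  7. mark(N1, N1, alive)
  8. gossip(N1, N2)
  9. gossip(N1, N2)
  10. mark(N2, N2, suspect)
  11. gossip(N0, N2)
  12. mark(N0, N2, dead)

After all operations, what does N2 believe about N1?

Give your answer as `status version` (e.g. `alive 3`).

Op 1: N2 marks N0=alive -> (alive,v1)
Op 2: gossip N1<->N2 -> N1.N0=(alive,v1) N1.N1=(alive,v0) N1.N2=(alive,v0) | N2.N0=(alive,v1) N2.N1=(alive,v0) N2.N2=(alive,v0)
Op 3: gossip N2<->N0 -> N2.N0=(alive,v1) N2.N1=(alive,v0) N2.N2=(alive,v0) | N0.N0=(alive,v1) N0.N1=(alive,v0) N0.N2=(alive,v0)
Op 4: gossip N1<->N0 -> N1.N0=(alive,v1) N1.N1=(alive,v0) N1.N2=(alive,v0) | N0.N0=(alive,v1) N0.N1=(alive,v0) N0.N2=(alive,v0)
Op 5: N1 marks N2=suspect -> (suspect,v1)
Op 6: gossip N0<->N1 -> N0.N0=(alive,v1) N0.N1=(alive,v0) N0.N2=(suspect,v1) | N1.N0=(alive,v1) N1.N1=(alive,v0) N1.N2=(suspect,v1)
Op 7: N1 marks N1=alive -> (alive,v1)
Op 8: gossip N1<->N2 -> N1.N0=(alive,v1) N1.N1=(alive,v1) N1.N2=(suspect,v1) | N2.N0=(alive,v1) N2.N1=(alive,v1) N2.N2=(suspect,v1)
Op 9: gossip N1<->N2 -> N1.N0=(alive,v1) N1.N1=(alive,v1) N1.N2=(suspect,v1) | N2.N0=(alive,v1) N2.N1=(alive,v1) N2.N2=(suspect,v1)
Op 10: N2 marks N2=suspect -> (suspect,v2)
Op 11: gossip N0<->N2 -> N0.N0=(alive,v1) N0.N1=(alive,v1) N0.N2=(suspect,v2) | N2.N0=(alive,v1) N2.N1=(alive,v1) N2.N2=(suspect,v2)
Op 12: N0 marks N2=dead -> (dead,v3)

Answer: alive 1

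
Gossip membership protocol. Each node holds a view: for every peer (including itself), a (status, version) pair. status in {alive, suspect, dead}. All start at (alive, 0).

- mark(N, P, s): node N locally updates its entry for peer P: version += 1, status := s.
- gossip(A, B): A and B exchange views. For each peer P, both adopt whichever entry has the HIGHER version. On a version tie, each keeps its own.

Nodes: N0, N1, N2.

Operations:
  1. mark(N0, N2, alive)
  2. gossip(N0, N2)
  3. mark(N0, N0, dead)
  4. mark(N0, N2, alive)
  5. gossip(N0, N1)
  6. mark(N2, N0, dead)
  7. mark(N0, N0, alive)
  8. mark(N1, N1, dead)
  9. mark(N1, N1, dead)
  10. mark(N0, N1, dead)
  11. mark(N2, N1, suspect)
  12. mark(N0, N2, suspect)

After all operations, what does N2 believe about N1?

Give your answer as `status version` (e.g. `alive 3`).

Op 1: N0 marks N2=alive -> (alive,v1)
Op 2: gossip N0<->N2 -> N0.N0=(alive,v0) N0.N1=(alive,v0) N0.N2=(alive,v1) | N2.N0=(alive,v0) N2.N1=(alive,v0) N2.N2=(alive,v1)
Op 3: N0 marks N0=dead -> (dead,v1)
Op 4: N0 marks N2=alive -> (alive,v2)
Op 5: gossip N0<->N1 -> N0.N0=(dead,v1) N0.N1=(alive,v0) N0.N2=(alive,v2) | N1.N0=(dead,v1) N1.N1=(alive,v0) N1.N2=(alive,v2)
Op 6: N2 marks N0=dead -> (dead,v1)
Op 7: N0 marks N0=alive -> (alive,v2)
Op 8: N1 marks N1=dead -> (dead,v1)
Op 9: N1 marks N1=dead -> (dead,v2)
Op 10: N0 marks N1=dead -> (dead,v1)
Op 11: N2 marks N1=suspect -> (suspect,v1)
Op 12: N0 marks N2=suspect -> (suspect,v3)

Answer: suspect 1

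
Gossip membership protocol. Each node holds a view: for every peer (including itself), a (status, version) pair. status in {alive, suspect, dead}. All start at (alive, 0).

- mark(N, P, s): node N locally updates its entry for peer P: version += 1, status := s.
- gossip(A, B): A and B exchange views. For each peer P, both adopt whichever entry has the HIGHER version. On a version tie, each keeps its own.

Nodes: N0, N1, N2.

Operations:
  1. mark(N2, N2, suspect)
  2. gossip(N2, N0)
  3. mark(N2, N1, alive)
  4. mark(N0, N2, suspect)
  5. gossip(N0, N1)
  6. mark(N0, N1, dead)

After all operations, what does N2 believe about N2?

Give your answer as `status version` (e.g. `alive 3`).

Answer: suspect 1

Derivation:
Op 1: N2 marks N2=suspect -> (suspect,v1)
Op 2: gossip N2<->N0 -> N2.N0=(alive,v0) N2.N1=(alive,v0) N2.N2=(suspect,v1) | N0.N0=(alive,v0) N0.N1=(alive,v0) N0.N2=(suspect,v1)
Op 3: N2 marks N1=alive -> (alive,v1)
Op 4: N0 marks N2=suspect -> (suspect,v2)
Op 5: gossip N0<->N1 -> N0.N0=(alive,v0) N0.N1=(alive,v0) N0.N2=(suspect,v2) | N1.N0=(alive,v0) N1.N1=(alive,v0) N1.N2=(suspect,v2)
Op 6: N0 marks N1=dead -> (dead,v1)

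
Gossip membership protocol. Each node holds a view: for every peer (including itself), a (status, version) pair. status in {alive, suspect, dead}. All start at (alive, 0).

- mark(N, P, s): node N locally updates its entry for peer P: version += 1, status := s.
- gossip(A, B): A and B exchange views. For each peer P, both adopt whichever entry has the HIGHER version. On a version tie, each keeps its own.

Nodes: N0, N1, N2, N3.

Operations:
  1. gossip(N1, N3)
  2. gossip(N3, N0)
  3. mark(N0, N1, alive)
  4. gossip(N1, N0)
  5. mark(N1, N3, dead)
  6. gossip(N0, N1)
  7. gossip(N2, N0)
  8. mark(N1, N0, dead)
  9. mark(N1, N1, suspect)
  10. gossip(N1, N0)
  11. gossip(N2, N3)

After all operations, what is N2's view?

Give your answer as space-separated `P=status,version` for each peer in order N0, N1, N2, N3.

Answer: N0=alive,0 N1=alive,1 N2=alive,0 N3=dead,1

Derivation:
Op 1: gossip N1<->N3 -> N1.N0=(alive,v0) N1.N1=(alive,v0) N1.N2=(alive,v0) N1.N3=(alive,v0) | N3.N0=(alive,v0) N3.N1=(alive,v0) N3.N2=(alive,v0) N3.N3=(alive,v0)
Op 2: gossip N3<->N0 -> N3.N0=(alive,v0) N3.N1=(alive,v0) N3.N2=(alive,v0) N3.N3=(alive,v0) | N0.N0=(alive,v0) N0.N1=(alive,v0) N0.N2=(alive,v0) N0.N3=(alive,v0)
Op 3: N0 marks N1=alive -> (alive,v1)
Op 4: gossip N1<->N0 -> N1.N0=(alive,v0) N1.N1=(alive,v1) N1.N2=(alive,v0) N1.N3=(alive,v0) | N0.N0=(alive,v0) N0.N1=(alive,v1) N0.N2=(alive,v0) N0.N3=(alive,v0)
Op 5: N1 marks N3=dead -> (dead,v1)
Op 6: gossip N0<->N1 -> N0.N0=(alive,v0) N0.N1=(alive,v1) N0.N2=(alive,v0) N0.N3=(dead,v1) | N1.N0=(alive,v0) N1.N1=(alive,v1) N1.N2=(alive,v0) N1.N3=(dead,v1)
Op 7: gossip N2<->N0 -> N2.N0=(alive,v0) N2.N1=(alive,v1) N2.N2=(alive,v0) N2.N3=(dead,v1) | N0.N0=(alive,v0) N0.N1=(alive,v1) N0.N2=(alive,v0) N0.N3=(dead,v1)
Op 8: N1 marks N0=dead -> (dead,v1)
Op 9: N1 marks N1=suspect -> (suspect,v2)
Op 10: gossip N1<->N0 -> N1.N0=(dead,v1) N1.N1=(suspect,v2) N1.N2=(alive,v0) N1.N3=(dead,v1) | N0.N0=(dead,v1) N0.N1=(suspect,v2) N0.N2=(alive,v0) N0.N3=(dead,v1)
Op 11: gossip N2<->N3 -> N2.N0=(alive,v0) N2.N1=(alive,v1) N2.N2=(alive,v0) N2.N3=(dead,v1) | N3.N0=(alive,v0) N3.N1=(alive,v1) N3.N2=(alive,v0) N3.N3=(dead,v1)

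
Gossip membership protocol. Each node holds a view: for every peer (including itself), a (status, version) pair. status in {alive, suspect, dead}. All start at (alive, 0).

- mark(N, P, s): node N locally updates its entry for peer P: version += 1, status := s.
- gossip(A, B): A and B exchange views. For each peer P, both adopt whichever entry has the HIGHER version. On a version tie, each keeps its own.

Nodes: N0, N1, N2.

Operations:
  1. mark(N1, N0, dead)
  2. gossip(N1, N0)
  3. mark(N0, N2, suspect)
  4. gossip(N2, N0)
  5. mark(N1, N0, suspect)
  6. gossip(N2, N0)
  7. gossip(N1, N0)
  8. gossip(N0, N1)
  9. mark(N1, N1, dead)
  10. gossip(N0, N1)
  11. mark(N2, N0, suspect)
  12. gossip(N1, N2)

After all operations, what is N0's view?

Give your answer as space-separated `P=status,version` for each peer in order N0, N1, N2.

Op 1: N1 marks N0=dead -> (dead,v1)
Op 2: gossip N1<->N0 -> N1.N0=(dead,v1) N1.N1=(alive,v0) N1.N2=(alive,v0) | N0.N0=(dead,v1) N0.N1=(alive,v0) N0.N2=(alive,v0)
Op 3: N0 marks N2=suspect -> (suspect,v1)
Op 4: gossip N2<->N0 -> N2.N0=(dead,v1) N2.N1=(alive,v0) N2.N2=(suspect,v1) | N0.N0=(dead,v1) N0.N1=(alive,v0) N0.N2=(suspect,v1)
Op 5: N1 marks N0=suspect -> (suspect,v2)
Op 6: gossip N2<->N0 -> N2.N0=(dead,v1) N2.N1=(alive,v0) N2.N2=(suspect,v1) | N0.N0=(dead,v1) N0.N1=(alive,v0) N0.N2=(suspect,v1)
Op 7: gossip N1<->N0 -> N1.N0=(suspect,v2) N1.N1=(alive,v0) N1.N2=(suspect,v1) | N0.N0=(suspect,v2) N0.N1=(alive,v0) N0.N2=(suspect,v1)
Op 8: gossip N0<->N1 -> N0.N0=(suspect,v2) N0.N1=(alive,v0) N0.N2=(suspect,v1) | N1.N0=(suspect,v2) N1.N1=(alive,v0) N1.N2=(suspect,v1)
Op 9: N1 marks N1=dead -> (dead,v1)
Op 10: gossip N0<->N1 -> N0.N0=(suspect,v2) N0.N1=(dead,v1) N0.N2=(suspect,v1) | N1.N0=(suspect,v2) N1.N1=(dead,v1) N1.N2=(suspect,v1)
Op 11: N2 marks N0=suspect -> (suspect,v2)
Op 12: gossip N1<->N2 -> N1.N0=(suspect,v2) N1.N1=(dead,v1) N1.N2=(suspect,v1) | N2.N0=(suspect,v2) N2.N1=(dead,v1) N2.N2=(suspect,v1)

Answer: N0=suspect,2 N1=dead,1 N2=suspect,1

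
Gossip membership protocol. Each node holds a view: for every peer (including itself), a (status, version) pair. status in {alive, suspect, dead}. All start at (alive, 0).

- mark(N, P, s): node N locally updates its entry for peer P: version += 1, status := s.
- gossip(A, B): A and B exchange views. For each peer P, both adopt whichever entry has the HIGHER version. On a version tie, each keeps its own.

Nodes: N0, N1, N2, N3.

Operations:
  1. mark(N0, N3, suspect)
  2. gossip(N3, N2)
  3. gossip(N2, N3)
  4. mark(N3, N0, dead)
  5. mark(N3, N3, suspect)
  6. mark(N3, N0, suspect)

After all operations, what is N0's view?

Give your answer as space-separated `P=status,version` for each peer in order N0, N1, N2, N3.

Op 1: N0 marks N3=suspect -> (suspect,v1)
Op 2: gossip N3<->N2 -> N3.N0=(alive,v0) N3.N1=(alive,v0) N3.N2=(alive,v0) N3.N3=(alive,v0) | N2.N0=(alive,v0) N2.N1=(alive,v0) N2.N2=(alive,v0) N2.N3=(alive,v0)
Op 3: gossip N2<->N3 -> N2.N0=(alive,v0) N2.N1=(alive,v0) N2.N2=(alive,v0) N2.N3=(alive,v0) | N3.N0=(alive,v0) N3.N1=(alive,v0) N3.N2=(alive,v0) N3.N3=(alive,v0)
Op 4: N3 marks N0=dead -> (dead,v1)
Op 5: N3 marks N3=suspect -> (suspect,v1)
Op 6: N3 marks N0=suspect -> (suspect,v2)

Answer: N0=alive,0 N1=alive,0 N2=alive,0 N3=suspect,1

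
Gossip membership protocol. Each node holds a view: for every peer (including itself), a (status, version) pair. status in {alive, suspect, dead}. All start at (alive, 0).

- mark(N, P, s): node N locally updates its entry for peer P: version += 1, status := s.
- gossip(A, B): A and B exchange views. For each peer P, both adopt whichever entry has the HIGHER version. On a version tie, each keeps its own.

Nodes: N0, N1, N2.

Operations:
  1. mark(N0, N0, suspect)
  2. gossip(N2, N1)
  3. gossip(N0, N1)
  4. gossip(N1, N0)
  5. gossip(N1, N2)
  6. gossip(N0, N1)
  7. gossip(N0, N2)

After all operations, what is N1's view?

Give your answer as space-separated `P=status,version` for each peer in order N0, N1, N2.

Answer: N0=suspect,1 N1=alive,0 N2=alive,0

Derivation:
Op 1: N0 marks N0=suspect -> (suspect,v1)
Op 2: gossip N2<->N1 -> N2.N0=(alive,v0) N2.N1=(alive,v0) N2.N2=(alive,v0) | N1.N0=(alive,v0) N1.N1=(alive,v0) N1.N2=(alive,v0)
Op 3: gossip N0<->N1 -> N0.N0=(suspect,v1) N0.N1=(alive,v0) N0.N2=(alive,v0) | N1.N0=(suspect,v1) N1.N1=(alive,v0) N1.N2=(alive,v0)
Op 4: gossip N1<->N0 -> N1.N0=(suspect,v1) N1.N1=(alive,v0) N1.N2=(alive,v0) | N0.N0=(suspect,v1) N0.N1=(alive,v0) N0.N2=(alive,v0)
Op 5: gossip N1<->N2 -> N1.N0=(suspect,v1) N1.N1=(alive,v0) N1.N2=(alive,v0) | N2.N0=(suspect,v1) N2.N1=(alive,v0) N2.N2=(alive,v0)
Op 6: gossip N0<->N1 -> N0.N0=(suspect,v1) N0.N1=(alive,v0) N0.N2=(alive,v0) | N1.N0=(suspect,v1) N1.N1=(alive,v0) N1.N2=(alive,v0)
Op 7: gossip N0<->N2 -> N0.N0=(suspect,v1) N0.N1=(alive,v0) N0.N2=(alive,v0) | N2.N0=(suspect,v1) N2.N1=(alive,v0) N2.N2=(alive,v0)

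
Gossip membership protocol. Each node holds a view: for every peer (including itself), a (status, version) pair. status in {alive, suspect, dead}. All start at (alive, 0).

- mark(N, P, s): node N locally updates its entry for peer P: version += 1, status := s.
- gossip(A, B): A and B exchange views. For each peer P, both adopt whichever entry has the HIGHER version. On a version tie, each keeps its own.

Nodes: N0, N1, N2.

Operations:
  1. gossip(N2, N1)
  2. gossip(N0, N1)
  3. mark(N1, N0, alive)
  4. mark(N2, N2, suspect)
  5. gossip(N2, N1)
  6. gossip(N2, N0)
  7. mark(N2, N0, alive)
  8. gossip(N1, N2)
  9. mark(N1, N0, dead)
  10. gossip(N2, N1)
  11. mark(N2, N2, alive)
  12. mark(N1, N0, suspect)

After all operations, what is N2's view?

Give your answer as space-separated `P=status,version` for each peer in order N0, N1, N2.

Op 1: gossip N2<->N1 -> N2.N0=(alive,v0) N2.N1=(alive,v0) N2.N2=(alive,v0) | N1.N0=(alive,v0) N1.N1=(alive,v0) N1.N2=(alive,v0)
Op 2: gossip N0<->N1 -> N0.N0=(alive,v0) N0.N1=(alive,v0) N0.N2=(alive,v0) | N1.N0=(alive,v0) N1.N1=(alive,v0) N1.N2=(alive,v0)
Op 3: N1 marks N0=alive -> (alive,v1)
Op 4: N2 marks N2=suspect -> (suspect,v1)
Op 5: gossip N2<->N1 -> N2.N0=(alive,v1) N2.N1=(alive,v0) N2.N2=(suspect,v1) | N1.N0=(alive,v1) N1.N1=(alive,v0) N1.N2=(suspect,v1)
Op 6: gossip N2<->N0 -> N2.N0=(alive,v1) N2.N1=(alive,v0) N2.N2=(suspect,v1) | N0.N0=(alive,v1) N0.N1=(alive,v0) N0.N2=(suspect,v1)
Op 7: N2 marks N0=alive -> (alive,v2)
Op 8: gossip N1<->N2 -> N1.N0=(alive,v2) N1.N1=(alive,v0) N1.N2=(suspect,v1) | N2.N0=(alive,v2) N2.N1=(alive,v0) N2.N2=(suspect,v1)
Op 9: N1 marks N0=dead -> (dead,v3)
Op 10: gossip N2<->N1 -> N2.N0=(dead,v3) N2.N1=(alive,v0) N2.N2=(suspect,v1) | N1.N0=(dead,v3) N1.N1=(alive,v0) N1.N2=(suspect,v1)
Op 11: N2 marks N2=alive -> (alive,v2)
Op 12: N1 marks N0=suspect -> (suspect,v4)

Answer: N0=dead,3 N1=alive,0 N2=alive,2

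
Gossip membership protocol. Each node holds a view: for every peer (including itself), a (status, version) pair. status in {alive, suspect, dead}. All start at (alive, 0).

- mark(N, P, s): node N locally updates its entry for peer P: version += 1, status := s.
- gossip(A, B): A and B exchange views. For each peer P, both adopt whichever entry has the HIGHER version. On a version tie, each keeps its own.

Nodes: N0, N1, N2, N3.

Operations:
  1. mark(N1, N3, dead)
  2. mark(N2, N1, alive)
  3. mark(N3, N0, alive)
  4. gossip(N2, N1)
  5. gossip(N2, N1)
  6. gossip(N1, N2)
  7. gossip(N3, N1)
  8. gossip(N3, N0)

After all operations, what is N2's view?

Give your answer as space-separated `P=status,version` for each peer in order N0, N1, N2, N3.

Answer: N0=alive,0 N1=alive,1 N2=alive,0 N3=dead,1

Derivation:
Op 1: N1 marks N3=dead -> (dead,v1)
Op 2: N2 marks N1=alive -> (alive,v1)
Op 3: N3 marks N0=alive -> (alive,v1)
Op 4: gossip N2<->N1 -> N2.N0=(alive,v0) N2.N1=(alive,v1) N2.N2=(alive,v0) N2.N3=(dead,v1) | N1.N0=(alive,v0) N1.N1=(alive,v1) N1.N2=(alive,v0) N1.N3=(dead,v1)
Op 5: gossip N2<->N1 -> N2.N0=(alive,v0) N2.N1=(alive,v1) N2.N2=(alive,v0) N2.N3=(dead,v1) | N1.N0=(alive,v0) N1.N1=(alive,v1) N1.N2=(alive,v0) N1.N3=(dead,v1)
Op 6: gossip N1<->N2 -> N1.N0=(alive,v0) N1.N1=(alive,v1) N1.N2=(alive,v0) N1.N3=(dead,v1) | N2.N0=(alive,v0) N2.N1=(alive,v1) N2.N2=(alive,v0) N2.N3=(dead,v1)
Op 7: gossip N3<->N1 -> N3.N0=(alive,v1) N3.N1=(alive,v1) N3.N2=(alive,v0) N3.N3=(dead,v1) | N1.N0=(alive,v1) N1.N1=(alive,v1) N1.N2=(alive,v0) N1.N3=(dead,v1)
Op 8: gossip N3<->N0 -> N3.N0=(alive,v1) N3.N1=(alive,v1) N3.N2=(alive,v0) N3.N3=(dead,v1) | N0.N0=(alive,v1) N0.N1=(alive,v1) N0.N2=(alive,v0) N0.N3=(dead,v1)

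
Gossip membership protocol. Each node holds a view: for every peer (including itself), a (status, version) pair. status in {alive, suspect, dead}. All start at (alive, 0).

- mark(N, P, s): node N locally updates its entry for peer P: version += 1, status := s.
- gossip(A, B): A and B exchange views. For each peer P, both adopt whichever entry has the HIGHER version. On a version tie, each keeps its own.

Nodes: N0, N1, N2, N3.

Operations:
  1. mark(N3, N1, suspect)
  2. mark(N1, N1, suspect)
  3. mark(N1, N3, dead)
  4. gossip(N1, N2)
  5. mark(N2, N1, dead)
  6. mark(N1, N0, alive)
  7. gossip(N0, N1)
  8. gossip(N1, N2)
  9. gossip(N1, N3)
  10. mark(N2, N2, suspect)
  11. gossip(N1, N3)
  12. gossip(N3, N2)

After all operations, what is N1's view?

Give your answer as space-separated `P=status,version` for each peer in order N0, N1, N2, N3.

Answer: N0=alive,1 N1=dead,2 N2=alive,0 N3=dead,1

Derivation:
Op 1: N3 marks N1=suspect -> (suspect,v1)
Op 2: N1 marks N1=suspect -> (suspect,v1)
Op 3: N1 marks N3=dead -> (dead,v1)
Op 4: gossip N1<->N2 -> N1.N0=(alive,v0) N1.N1=(suspect,v1) N1.N2=(alive,v0) N1.N3=(dead,v1) | N2.N0=(alive,v0) N2.N1=(suspect,v1) N2.N2=(alive,v0) N2.N3=(dead,v1)
Op 5: N2 marks N1=dead -> (dead,v2)
Op 6: N1 marks N0=alive -> (alive,v1)
Op 7: gossip N0<->N1 -> N0.N0=(alive,v1) N0.N1=(suspect,v1) N0.N2=(alive,v0) N0.N3=(dead,v1) | N1.N0=(alive,v1) N1.N1=(suspect,v1) N1.N2=(alive,v0) N1.N3=(dead,v1)
Op 8: gossip N1<->N2 -> N1.N0=(alive,v1) N1.N1=(dead,v2) N1.N2=(alive,v0) N1.N3=(dead,v1) | N2.N0=(alive,v1) N2.N1=(dead,v2) N2.N2=(alive,v0) N2.N3=(dead,v1)
Op 9: gossip N1<->N3 -> N1.N0=(alive,v1) N1.N1=(dead,v2) N1.N2=(alive,v0) N1.N3=(dead,v1) | N3.N0=(alive,v1) N3.N1=(dead,v2) N3.N2=(alive,v0) N3.N3=(dead,v1)
Op 10: N2 marks N2=suspect -> (suspect,v1)
Op 11: gossip N1<->N3 -> N1.N0=(alive,v1) N1.N1=(dead,v2) N1.N2=(alive,v0) N1.N3=(dead,v1) | N3.N0=(alive,v1) N3.N1=(dead,v2) N3.N2=(alive,v0) N3.N3=(dead,v1)
Op 12: gossip N3<->N2 -> N3.N0=(alive,v1) N3.N1=(dead,v2) N3.N2=(suspect,v1) N3.N3=(dead,v1) | N2.N0=(alive,v1) N2.N1=(dead,v2) N2.N2=(suspect,v1) N2.N3=(dead,v1)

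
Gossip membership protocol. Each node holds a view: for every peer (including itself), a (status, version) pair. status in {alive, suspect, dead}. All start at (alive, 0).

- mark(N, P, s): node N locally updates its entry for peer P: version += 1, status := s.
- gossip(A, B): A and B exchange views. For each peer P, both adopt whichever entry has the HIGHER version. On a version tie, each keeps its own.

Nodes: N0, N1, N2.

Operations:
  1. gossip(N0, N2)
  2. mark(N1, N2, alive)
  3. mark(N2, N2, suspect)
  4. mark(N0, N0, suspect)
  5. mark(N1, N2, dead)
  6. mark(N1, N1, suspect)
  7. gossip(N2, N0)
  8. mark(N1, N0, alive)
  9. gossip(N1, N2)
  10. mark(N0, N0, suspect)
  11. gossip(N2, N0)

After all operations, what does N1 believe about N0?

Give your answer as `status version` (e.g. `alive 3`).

Answer: alive 1

Derivation:
Op 1: gossip N0<->N2 -> N0.N0=(alive,v0) N0.N1=(alive,v0) N0.N2=(alive,v0) | N2.N0=(alive,v0) N2.N1=(alive,v0) N2.N2=(alive,v0)
Op 2: N1 marks N2=alive -> (alive,v1)
Op 3: N2 marks N2=suspect -> (suspect,v1)
Op 4: N0 marks N0=suspect -> (suspect,v1)
Op 5: N1 marks N2=dead -> (dead,v2)
Op 6: N1 marks N1=suspect -> (suspect,v1)
Op 7: gossip N2<->N0 -> N2.N0=(suspect,v1) N2.N1=(alive,v0) N2.N2=(suspect,v1) | N0.N0=(suspect,v1) N0.N1=(alive,v0) N0.N2=(suspect,v1)
Op 8: N1 marks N0=alive -> (alive,v1)
Op 9: gossip N1<->N2 -> N1.N0=(alive,v1) N1.N1=(suspect,v1) N1.N2=(dead,v2) | N2.N0=(suspect,v1) N2.N1=(suspect,v1) N2.N2=(dead,v2)
Op 10: N0 marks N0=suspect -> (suspect,v2)
Op 11: gossip N2<->N0 -> N2.N0=(suspect,v2) N2.N1=(suspect,v1) N2.N2=(dead,v2) | N0.N0=(suspect,v2) N0.N1=(suspect,v1) N0.N2=(dead,v2)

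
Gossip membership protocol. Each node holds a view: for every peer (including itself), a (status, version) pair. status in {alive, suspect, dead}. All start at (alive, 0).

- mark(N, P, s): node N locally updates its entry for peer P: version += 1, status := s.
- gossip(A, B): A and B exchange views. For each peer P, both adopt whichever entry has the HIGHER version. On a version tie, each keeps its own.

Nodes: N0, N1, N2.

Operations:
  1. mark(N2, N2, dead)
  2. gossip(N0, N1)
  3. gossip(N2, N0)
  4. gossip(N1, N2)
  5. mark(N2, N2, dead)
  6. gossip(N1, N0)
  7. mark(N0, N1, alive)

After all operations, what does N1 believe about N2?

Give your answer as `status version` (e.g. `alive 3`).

Answer: dead 1

Derivation:
Op 1: N2 marks N2=dead -> (dead,v1)
Op 2: gossip N0<->N1 -> N0.N0=(alive,v0) N0.N1=(alive,v0) N0.N2=(alive,v0) | N1.N0=(alive,v0) N1.N1=(alive,v0) N1.N2=(alive,v0)
Op 3: gossip N2<->N0 -> N2.N0=(alive,v0) N2.N1=(alive,v0) N2.N2=(dead,v1) | N0.N0=(alive,v0) N0.N1=(alive,v0) N0.N2=(dead,v1)
Op 4: gossip N1<->N2 -> N1.N0=(alive,v0) N1.N1=(alive,v0) N1.N2=(dead,v1) | N2.N0=(alive,v0) N2.N1=(alive,v0) N2.N2=(dead,v1)
Op 5: N2 marks N2=dead -> (dead,v2)
Op 6: gossip N1<->N0 -> N1.N0=(alive,v0) N1.N1=(alive,v0) N1.N2=(dead,v1) | N0.N0=(alive,v0) N0.N1=(alive,v0) N0.N2=(dead,v1)
Op 7: N0 marks N1=alive -> (alive,v1)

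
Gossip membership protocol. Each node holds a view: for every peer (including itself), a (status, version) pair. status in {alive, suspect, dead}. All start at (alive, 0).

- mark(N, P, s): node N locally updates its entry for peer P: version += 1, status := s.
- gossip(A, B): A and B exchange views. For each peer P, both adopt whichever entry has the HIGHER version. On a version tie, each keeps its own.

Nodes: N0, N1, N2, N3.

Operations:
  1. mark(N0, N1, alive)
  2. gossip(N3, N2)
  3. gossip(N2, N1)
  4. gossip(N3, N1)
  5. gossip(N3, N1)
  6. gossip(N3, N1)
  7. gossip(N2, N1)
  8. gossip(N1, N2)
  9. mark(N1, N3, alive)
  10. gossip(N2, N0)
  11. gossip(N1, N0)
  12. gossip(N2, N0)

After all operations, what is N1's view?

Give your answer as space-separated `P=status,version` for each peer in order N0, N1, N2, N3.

Op 1: N0 marks N1=alive -> (alive,v1)
Op 2: gossip N3<->N2 -> N3.N0=(alive,v0) N3.N1=(alive,v0) N3.N2=(alive,v0) N3.N3=(alive,v0) | N2.N0=(alive,v0) N2.N1=(alive,v0) N2.N2=(alive,v0) N2.N3=(alive,v0)
Op 3: gossip N2<->N1 -> N2.N0=(alive,v0) N2.N1=(alive,v0) N2.N2=(alive,v0) N2.N3=(alive,v0) | N1.N0=(alive,v0) N1.N1=(alive,v0) N1.N2=(alive,v0) N1.N3=(alive,v0)
Op 4: gossip N3<->N1 -> N3.N0=(alive,v0) N3.N1=(alive,v0) N3.N2=(alive,v0) N3.N3=(alive,v0) | N1.N0=(alive,v0) N1.N1=(alive,v0) N1.N2=(alive,v0) N1.N3=(alive,v0)
Op 5: gossip N3<->N1 -> N3.N0=(alive,v0) N3.N1=(alive,v0) N3.N2=(alive,v0) N3.N3=(alive,v0) | N1.N0=(alive,v0) N1.N1=(alive,v0) N1.N2=(alive,v0) N1.N3=(alive,v0)
Op 6: gossip N3<->N1 -> N3.N0=(alive,v0) N3.N1=(alive,v0) N3.N2=(alive,v0) N3.N3=(alive,v0) | N1.N0=(alive,v0) N1.N1=(alive,v0) N1.N2=(alive,v0) N1.N3=(alive,v0)
Op 7: gossip N2<->N1 -> N2.N0=(alive,v0) N2.N1=(alive,v0) N2.N2=(alive,v0) N2.N3=(alive,v0) | N1.N0=(alive,v0) N1.N1=(alive,v0) N1.N2=(alive,v0) N1.N3=(alive,v0)
Op 8: gossip N1<->N2 -> N1.N0=(alive,v0) N1.N1=(alive,v0) N1.N2=(alive,v0) N1.N3=(alive,v0) | N2.N0=(alive,v0) N2.N1=(alive,v0) N2.N2=(alive,v0) N2.N3=(alive,v0)
Op 9: N1 marks N3=alive -> (alive,v1)
Op 10: gossip N2<->N0 -> N2.N0=(alive,v0) N2.N1=(alive,v1) N2.N2=(alive,v0) N2.N3=(alive,v0) | N0.N0=(alive,v0) N0.N1=(alive,v1) N0.N2=(alive,v0) N0.N3=(alive,v0)
Op 11: gossip N1<->N0 -> N1.N0=(alive,v0) N1.N1=(alive,v1) N1.N2=(alive,v0) N1.N3=(alive,v1) | N0.N0=(alive,v0) N0.N1=(alive,v1) N0.N2=(alive,v0) N0.N3=(alive,v1)
Op 12: gossip N2<->N0 -> N2.N0=(alive,v0) N2.N1=(alive,v1) N2.N2=(alive,v0) N2.N3=(alive,v1) | N0.N0=(alive,v0) N0.N1=(alive,v1) N0.N2=(alive,v0) N0.N3=(alive,v1)

Answer: N0=alive,0 N1=alive,1 N2=alive,0 N3=alive,1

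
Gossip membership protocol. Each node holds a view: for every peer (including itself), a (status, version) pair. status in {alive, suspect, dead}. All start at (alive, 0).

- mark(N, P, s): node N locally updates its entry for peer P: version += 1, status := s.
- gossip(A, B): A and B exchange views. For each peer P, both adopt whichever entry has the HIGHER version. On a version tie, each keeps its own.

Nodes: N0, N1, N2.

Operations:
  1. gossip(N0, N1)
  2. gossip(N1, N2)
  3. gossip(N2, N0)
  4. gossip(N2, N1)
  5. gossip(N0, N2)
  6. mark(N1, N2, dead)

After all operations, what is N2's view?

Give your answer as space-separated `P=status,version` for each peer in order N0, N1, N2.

Op 1: gossip N0<->N1 -> N0.N0=(alive,v0) N0.N1=(alive,v0) N0.N2=(alive,v0) | N1.N0=(alive,v0) N1.N1=(alive,v0) N1.N2=(alive,v0)
Op 2: gossip N1<->N2 -> N1.N0=(alive,v0) N1.N1=(alive,v0) N1.N2=(alive,v0) | N2.N0=(alive,v0) N2.N1=(alive,v0) N2.N2=(alive,v0)
Op 3: gossip N2<->N0 -> N2.N0=(alive,v0) N2.N1=(alive,v0) N2.N2=(alive,v0) | N0.N0=(alive,v0) N0.N1=(alive,v0) N0.N2=(alive,v0)
Op 4: gossip N2<->N1 -> N2.N0=(alive,v0) N2.N1=(alive,v0) N2.N2=(alive,v0) | N1.N0=(alive,v0) N1.N1=(alive,v0) N1.N2=(alive,v0)
Op 5: gossip N0<->N2 -> N0.N0=(alive,v0) N0.N1=(alive,v0) N0.N2=(alive,v0) | N2.N0=(alive,v0) N2.N1=(alive,v0) N2.N2=(alive,v0)
Op 6: N1 marks N2=dead -> (dead,v1)

Answer: N0=alive,0 N1=alive,0 N2=alive,0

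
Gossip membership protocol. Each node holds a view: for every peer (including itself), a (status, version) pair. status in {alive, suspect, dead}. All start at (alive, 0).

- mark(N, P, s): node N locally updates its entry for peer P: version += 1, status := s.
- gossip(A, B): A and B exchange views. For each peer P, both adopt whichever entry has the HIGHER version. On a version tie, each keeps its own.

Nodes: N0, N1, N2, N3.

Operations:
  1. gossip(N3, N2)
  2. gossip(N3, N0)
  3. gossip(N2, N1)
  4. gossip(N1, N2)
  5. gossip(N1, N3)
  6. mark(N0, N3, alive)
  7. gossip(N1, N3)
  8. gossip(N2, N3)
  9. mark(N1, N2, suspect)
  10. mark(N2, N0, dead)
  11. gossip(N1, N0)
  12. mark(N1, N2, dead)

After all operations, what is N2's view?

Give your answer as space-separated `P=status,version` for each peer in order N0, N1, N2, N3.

Op 1: gossip N3<->N2 -> N3.N0=(alive,v0) N3.N1=(alive,v0) N3.N2=(alive,v0) N3.N3=(alive,v0) | N2.N0=(alive,v0) N2.N1=(alive,v0) N2.N2=(alive,v0) N2.N3=(alive,v0)
Op 2: gossip N3<->N0 -> N3.N0=(alive,v0) N3.N1=(alive,v0) N3.N2=(alive,v0) N3.N3=(alive,v0) | N0.N0=(alive,v0) N0.N1=(alive,v0) N0.N2=(alive,v0) N0.N3=(alive,v0)
Op 3: gossip N2<->N1 -> N2.N0=(alive,v0) N2.N1=(alive,v0) N2.N2=(alive,v0) N2.N3=(alive,v0) | N1.N0=(alive,v0) N1.N1=(alive,v0) N1.N2=(alive,v0) N1.N3=(alive,v0)
Op 4: gossip N1<->N2 -> N1.N0=(alive,v0) N1.N1=(alive,v0) N1.N2=(alive,v0) N1.N3=(alive,v0) | N2.N0=(alive,v0) N2.N1=(alive,v0) N2.N2=(alive,v0) N2.N3=(alive,v0)
Op 5: gossip N1<->N3 -> N1.N0=(alive,v0) N1.N1=(alive,v0) N1.N2=(alive,v0) N1.N3=(alive,v0) | N3.N0=(alive,v0) N3.N1=(alive,v0) N3.N2=(alive,v0) N3.N3=(alive,v0)
Op 6: N0 marks N3=alive -> (alive,v1)
Op 7: gossip N1<->N3 -> N1.N0=(alive,v0) N1.N1=(alive,v0) N1.N2=(alive,v0) N1.N3=(alive,v0) | N3.N0=(alive,v0) N3.N1=(alive,v0) N3.N2=(alive,v0) N3.N3=(alive,v0)
Op 8: gossip N2<->N3 -> N2.N0=(alive,v0) N2.N1=(alive,v0) N2.N2=(alive,v0) N2.N3=(alive,v0) | N3.N0=(alive,v0) N3.N1=(alive,v0) N3.N2=(alive,v0) N3.N3=(alive,v0)
Op 9: N1 marks N2=suspect -> (suspect,v1)
Op 10: N2 marks N0=dead -> (dead,v1)
Op 11: gossip N1<->N0 -> N1.N0=(alive,v0) N1.N1=(alive,v0) N1.N2=(suspect,v1) N1.N3=(alive,v1) | N0.N0=(alive,v0) N0.N1=(alive,v0) N0.N2=(suspect,v1) N0.N3=(alive,v1)
Op 12: N1 marks N2=dead -> (dead,v2)

Answer: N0=dead,1 N1=alive,0 N2=alive,0 N3=alive,0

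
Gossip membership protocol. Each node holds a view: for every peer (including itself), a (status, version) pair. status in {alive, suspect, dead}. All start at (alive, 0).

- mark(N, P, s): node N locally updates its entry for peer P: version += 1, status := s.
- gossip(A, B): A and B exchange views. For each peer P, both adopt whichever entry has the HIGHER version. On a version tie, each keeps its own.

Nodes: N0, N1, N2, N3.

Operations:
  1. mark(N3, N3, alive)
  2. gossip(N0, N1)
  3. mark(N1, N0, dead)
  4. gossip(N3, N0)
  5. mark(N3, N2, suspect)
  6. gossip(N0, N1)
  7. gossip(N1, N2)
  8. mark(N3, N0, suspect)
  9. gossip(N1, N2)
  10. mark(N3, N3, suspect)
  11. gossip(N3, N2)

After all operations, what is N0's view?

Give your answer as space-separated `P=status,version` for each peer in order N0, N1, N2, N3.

Answer: N0=dead,1 N1=alive,0 N2=alive,0 N3=alive,1

Derivation:
Op 1: N3 marks N3=alive -> (alive,v1)
Op 2: gossip N0<->N1 -> N0.N0=(alive,v0) N0.N1=(alive,v0) N0.N2=(alive,v0) N0.N3=(alive,v0) | N1.N0=(alive,v0) N1.N1=(alive,v0) N1.N2=(alive,v0) N1.N3=(alive,v0)
Op 3: N1 marks N0=dead -> (dead,v1)
Op 4: gossip N3<->N0 -> N3.N0=(alive,v0) N3.N1=(alive,v0) N3.N2=(alive,v0) N3.N3=(alive,v1) | N0.N0=(alive,v0) N0.N1=(alive,v0) N0.N2=(alive,v0) N0.N3=(alive,v1)
Op 5: N3 marks N2=suspect -> (suspect,v1)
Op 6: gossip N0<->N1 -> N0.N0=(dead,v1) N0.N1=(alive,v0) N0.N2=(alive,v0) N0.N3=(alive,v1) | N1.N0=(dead,v1) N1.N1=(alive,v0) N1.N2=(alive,v0) N1.N3=(alive,v1)
Op 7: gossip N1<->N2 -> N1.N0=(dead,v1) N1.N1=(alive,v0) N1.N2=(alive,v0) N1.N3=(alive,v1) | N2.N0=(dead,v1) N2.N1=(alive,v0) N2.N2=(alive,v0) N2.N3=(alive,v1)
Op 8: N3 marks N0=suspect -> (suspect,v1)
Op 9: gossip N1<->N2 -> N1.N0=(dead,v1) N1.N1=(alive,v0) N1.N2=(alive,v0) N1.N3=(alive,v1) | N2.N0=(dead,v1) N2.N1=(alive,v0) N2.N2=(alive,v0) N2.N3=(alive,v1)
Op 10: N3 marks N3=suspect -> (suspect,v2)
Op 11: gossip N3<->N2 -> N3.N0=(suspect,v1) N3.N1=(alive,v0) N3.N2=(suspect,v1) N3.N3=(suspect,v2) | N2.N0=(dead,v1) N2.N1=(alive,v0) N2.N2=(suspect,v1) N2.N3=(suspect,v2)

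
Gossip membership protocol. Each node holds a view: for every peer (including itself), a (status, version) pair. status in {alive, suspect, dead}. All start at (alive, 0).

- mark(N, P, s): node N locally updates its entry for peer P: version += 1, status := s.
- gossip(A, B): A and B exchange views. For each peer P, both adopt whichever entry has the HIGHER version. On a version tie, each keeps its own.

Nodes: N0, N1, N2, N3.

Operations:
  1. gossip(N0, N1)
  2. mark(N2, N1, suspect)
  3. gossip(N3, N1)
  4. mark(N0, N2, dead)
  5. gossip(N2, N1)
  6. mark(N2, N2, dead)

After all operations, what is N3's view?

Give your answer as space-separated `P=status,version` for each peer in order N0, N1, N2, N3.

Answer: N0=alive,0 N1=alive,0 N2=alive,0 N3=alive,0

Derivation:
Op 1: gossip N0<->N1 -> N0.N0=(alive,v0) N0.N1=(alive,v0) N0.N2=(alive,v0) N0.N3=(alive,v0) | N1.N0=(alive,v0) N1.N1=(alive,v0) N1.N2=(alive,v0) N1.N3=(alive,v0)
Op 2: N2 marks N1=suspect -> (suspect,v1)
Op 3: gossip N3<->N1 -> N3.N0=(alive,v0) N3.N1=(alive,v0) N3.N2=(alive,v0) N3.N3=(alive,v0) | N1.N0=(alive,v0) N1.N1=(alive,v0) N1.N2=(alive,v0) N1.N3=(alive,v0)
Op 4: N0 marks N2=dead -> (dead,v1)
Op 5: gossip N2<->N1 -> N2.N0=(alive,v0) N2.N1=(suspect,v1) N2.N2=(alive,v0) N2.N3=(alive,v0) | N1.N0=(alive,v0) N1.N1=(suspect,v1) N1.N2=(alive,v0) N1.N3=(alive,v0)
Op 6: N2 marks N2=dead -> (dead,v1)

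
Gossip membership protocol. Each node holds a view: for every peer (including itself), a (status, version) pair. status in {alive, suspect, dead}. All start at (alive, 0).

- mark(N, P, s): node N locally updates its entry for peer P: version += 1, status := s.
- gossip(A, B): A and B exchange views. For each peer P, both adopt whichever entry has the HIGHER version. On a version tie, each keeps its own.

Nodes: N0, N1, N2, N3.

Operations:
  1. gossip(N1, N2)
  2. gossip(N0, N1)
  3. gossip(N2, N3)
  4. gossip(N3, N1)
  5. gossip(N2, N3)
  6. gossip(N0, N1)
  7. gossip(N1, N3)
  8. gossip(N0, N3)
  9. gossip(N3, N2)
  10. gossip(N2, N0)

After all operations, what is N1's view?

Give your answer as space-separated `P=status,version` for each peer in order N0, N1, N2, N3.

Answer: N0=alive,0 N1=alive,0 N2=alive,0 N3=alive,0

Derivation:
Op 1: gossip N1<->N2 -> N1.N0=(alive,v0) N1.N1=(alive,v0) N1.N2=(alive,v0) N1.N3=(alive,v0) | N2.N0=(alive,v0) N2.N1=(alive,v0) N2.N2=(alive,v0) N2.N3=(alive,v0)
Op 2: gossip N0<->N1 -> N0.N0=(alive,v0) N0.N1=(alive,v0) N0.N2=(alive,v0) N0.N3=(alive,v0) | N1.N0=(alive,v0) N1.N1=(alive,v0) N1.N2=(alive,v0) N1.N3=(alive,v0)
Op 3: gossip N2<->N3 -> N2.N0=(alive,v0) N2.N1=(alive,v0) N2.N2=(alive,v0) N2.N3=(alive,v0) | N3.N0=(alive,v0) N3.N1=(alive,v0) N3.N2=(alive,v0) N3.N3=(alive,v0)
Op 4: gossip N3<->N1 -> N3.N0=(alive,v0) N3.N1=(alive,v0) N3.N2=(alive,v0) N3.N3=(alive,v0) | N1.N0=(alive,v0) N1.N1=(alive,v0) N1.N2=(alive,v0) N1.N3=(alive,v0)
Op 5: gossip N2<->N3 -> N2.N0=(alive,v0) N2.N1=(alive,v0) N2.N2=(alive,v0) N2.N3=(alive,v0) | N3.N0=(alive,v0) N3.N1=(alive,v0) N3.N2=(alive,v0) N3.N3=(alive,v0)
Op 6: gossip N0<->N1 -> N0.N0=(alive,v0) N0.N1=(alive,v0) N0.N2=(alive,v0) N0.N3=(alive,v0) | N1.N0=(alive,v0) N1.N1=(alive,v0) N1.N2=(alive,v0) N1.N3=(alive,v0)
Op 7: gossip N1<->N3 -> N1.N0=(alive,v0) N1.N1=(alive,v0) N1.N2=(alive,v0) N1.N3=(alive,v0) | N3.N0=(alive,v0) N3.N1=(alive,v0) N3.N2=(alive,v0) N3.N3=(alive,v0)
Op 8: gossip N0<->N3 -> N0.N0=(alive,v0) N0.N1=(alive,v0) N0.N2=(alive,v0) N0.N3=(alive,v0) | N3.N0=(alive,v0) N3.N1=(alive,v0) N3.N2=(alive,v0) N3.N3=(alive,v0)
Op 9: gossip N3<->N2 -> N3.N0=(alive,v0) N3.N1=(alive,v0) N3.N2=(alive,v0) N3.N3=(alive,v0) | N2.N0=(alive,v0) N2.N1=(alive,v0) N2.N2=(alive,v0) N2.N3=(alive,v0)
Op 10: gossip N2<->N0 -> N2.N0=(alive,v0) N2.N1=(alive,v0) N2.N2=(alive,v0) N2.N3=(alive,v0) | N0.N0=(alive,v0) N0.N1=(alive,v0) N0.N2=(alive,v0) N0.N3=(alive,v0)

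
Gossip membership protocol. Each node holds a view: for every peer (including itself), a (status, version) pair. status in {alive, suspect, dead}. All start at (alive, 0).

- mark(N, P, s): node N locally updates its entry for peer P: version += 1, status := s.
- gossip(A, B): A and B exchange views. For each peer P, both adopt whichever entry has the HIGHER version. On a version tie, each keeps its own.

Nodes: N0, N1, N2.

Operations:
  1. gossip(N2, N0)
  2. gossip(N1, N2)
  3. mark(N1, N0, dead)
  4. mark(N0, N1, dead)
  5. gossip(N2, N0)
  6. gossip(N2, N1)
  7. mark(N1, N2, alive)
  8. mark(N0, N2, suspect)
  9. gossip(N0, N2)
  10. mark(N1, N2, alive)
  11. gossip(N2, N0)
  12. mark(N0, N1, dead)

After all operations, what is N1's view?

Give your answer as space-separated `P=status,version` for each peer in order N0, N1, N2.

Answer: N0=dead,1 N1=dead,1 N2=alive,2

Derivation:
Op 1: gossip N2<->N0 -> N2.N0=(alive,v0) N2.N1=(alive,v0) N2.N2=(alive,v0) | N0.N0=(alive,v0) N0.N1=(alive,v0) N0.N2=(alive,v0)
Op 2: gossip N1<->N2 -> N1.N0=(alive,v0) N1.N1=(alive,v0) N1.N2=(alive,v0) | N2.N0=(alive,v0) N2.N1=(alive,v0) N2.N2=(alive,v0)
Op 3: N1 marks N0=dead -> (dead,v1)
Op 4: N0 marks N1=dead -> (dead,v1)
Op 5: gossip N2<->N0 -> N2.N0=(alive,v0) N2.N1=(dead,v1) N2.N2=(alive,v0) | N0.N0=(alive,v0) N0.N1=(dead,v1) N0.N2=(alive,v0)
Op 6: gossip N2<->N1 -> N2.N0=(dead,v1) N2.N1=(dead,v1) N2.N2=(alive,v0) | N1.N0=(dead,v1) N1.N1=(dead,v1) N1.N2=(alive,v0)
Op 7: N1 marks N2=alive -> (alive,v1)
Op 8: N0 marks N2=suspect -> (suspect,v1)
Op 9: gossip N0<->N2 -> N0.N0=(dead,v1) N0.N1=(dead,v1) N0.N2=(suspect,v1) | N2.N0=(dead,v1) N2.N1=(dead,v1) N2.N2=(suspect,v1)
Op 10: N1 marks N2=alive -> (alive,v2)
Op 11: gossip N2<->N0 -> N2.N0=(dead,v1) N2.N1=(dead,v1) N2.N2=(suspect,v1) | N0.N0=(dead,v1) N0.N1=(dead,v1) N0.N2=(suspect,v1)
Op 12: N0 marks N1=dead -> (dead,v2)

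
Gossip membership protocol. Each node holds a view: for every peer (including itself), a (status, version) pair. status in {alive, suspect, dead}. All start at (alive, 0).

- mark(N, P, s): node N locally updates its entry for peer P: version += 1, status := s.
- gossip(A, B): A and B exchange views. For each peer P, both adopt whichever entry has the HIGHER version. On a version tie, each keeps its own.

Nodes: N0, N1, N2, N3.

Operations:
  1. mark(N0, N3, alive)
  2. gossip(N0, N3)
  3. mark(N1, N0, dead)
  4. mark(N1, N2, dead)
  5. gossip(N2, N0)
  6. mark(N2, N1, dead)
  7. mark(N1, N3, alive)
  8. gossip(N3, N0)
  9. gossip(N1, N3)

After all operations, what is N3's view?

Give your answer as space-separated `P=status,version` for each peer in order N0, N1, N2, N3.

Answer: N0=dead,1 N1=alive,0 N2=dead,1 N3=alive,1

Derivation:
Op 1: N0 marks N3=alive -> (alive,v1)
Op 2: gossip N0<->N3 -> N0.N0=(alive,v0) N0.N1=(alive,v0) N0.N2=(alive,v0) N0.N3=(alive,v1) | N3.N0=(alive,v0) N3.N1=(alive,v0) N3.N2=(alive,v0) N3.N3=(alive,v1)
Op 3: N1 marks N0=dead -> (dead,v1)
Op 4: N1 marks N2=dead -> (dead,v1)
Op 5: gossip N2<->N0 -> N2.N0=(alive,v0) N2.N1=(alive,v0) N2.N2=(alive,v0) N2.N3=(alive,v1) | N0.N0=(alive,v0) N0.N1=(alive,v0) N0.N2=(alive,v0) N0.N3=(alive,v1)
Op 6: N2 marks N1=dead -> (dead,v1)
Op 7: N1 marks N3=alive -> (alive,v1)
Op 8: gossip N3<->N0 -> N3.N0=(alive,v0) N3.N1=(alive,v0) N3.N2=(alive,v0) N3.N3=(alive,v1) | N0.N0=(alive,v0) N0.N1=(alive,v0) N0.N2=(alive,v0) N0.N3=(alive,v1)
Op 9: gossip N1<->N3 -> N1.N0=(dead,v1) N1.N1=(alive,v0) N1.N2=(dead,v1) N1.N3=(alive,v1) | N3.N0=(dead,v1) N3.N1=(alive,v0) N3.N2=(dead,v1) N3.N3=(alive,v1)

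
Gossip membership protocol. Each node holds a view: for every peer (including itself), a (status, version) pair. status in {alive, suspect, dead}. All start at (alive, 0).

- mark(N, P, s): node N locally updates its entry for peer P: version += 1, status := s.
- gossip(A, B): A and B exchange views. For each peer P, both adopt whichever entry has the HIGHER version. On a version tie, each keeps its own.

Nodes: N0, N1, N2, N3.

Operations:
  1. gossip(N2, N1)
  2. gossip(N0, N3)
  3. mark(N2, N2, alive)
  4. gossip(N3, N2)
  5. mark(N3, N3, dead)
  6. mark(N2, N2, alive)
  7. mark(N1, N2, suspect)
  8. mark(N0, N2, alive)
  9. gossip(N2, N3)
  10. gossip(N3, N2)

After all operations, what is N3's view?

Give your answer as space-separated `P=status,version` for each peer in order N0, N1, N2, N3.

Op 1: gossip N2<->N1 -> N2.N0=(alive,v0) N2.N1=(alive,v0) N2.N2=(alive,v0) N2.N3=(alive,v0) | N1.N0=(alive,v0) N1.N1=(alive,v0) N1.N2=(alive,v0) N1.N3=(alive,v0)
Op 2: gossip N0<->N3 -> N0.N0=(alive,v0) N0.N1=(alive,v0) N0.N2=(alive,v0) N0.N3=(alive,v0) | N3.N0=(alive,v0) N3.N1=(alive,v0) N3.N2=(alive,v0) N3.N3=(alive,v0)
Op 3: N2 marks N2=alive -> (alive,v1)
Op 4: gossip N3<->N2 -> N3.N0=(alive,v0) N3.N1=(alive,v0) N3.N2=(alive,v1) N3.N3=(alive,v0) | N2.N0=(alive,v0) N2.N1=(alive,v0) N2.N2=(alive,v1) N2.N3=(alive,v0)
Op 5: N3 marks N3=dead -> (dead,v1)
Op 6: N2 marks N2=alive -> (alive,v2)
Op 7: N1 marks N2=suspect -> (suspect,v1)
Op 8: N0 marks N2=alive -> (alive,v1)
Op 9: gossip N2<->N3 -> N2.N0=(alive,v0) N2.N1=(alive,v0) N2.N2=(alive,v2) N2.N3=(dead,v1) | N3.N0=(alive,v0) N3.N1=(alive,v0) N3.N2=(alive,v2) N3.N3=(dead,v1)
Op 10: gossip N3<->N2 -> N3.N0=(alive,v0) N3.N1=(alive,v0) N3.N2=(alive,v2) N3.N3=(dead,v1) | N2.N0=(alive,v0) N2.N1=(alive,v0) N2.N2=(alive,v2) N2.N3=(dead,v1)

Answer: N0=alive,0 N1=alive,0 N2=alive,2 N3=dead,1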